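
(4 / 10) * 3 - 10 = -44 / 5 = -8.80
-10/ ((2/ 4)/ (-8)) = 160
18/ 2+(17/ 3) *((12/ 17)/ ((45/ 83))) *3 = 467/ 15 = 31.13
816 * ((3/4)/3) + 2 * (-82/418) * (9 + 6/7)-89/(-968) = 25777709/128744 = 200.22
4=4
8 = 8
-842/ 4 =-421/ 2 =-210.50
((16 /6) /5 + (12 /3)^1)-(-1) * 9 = 203 /15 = 13.53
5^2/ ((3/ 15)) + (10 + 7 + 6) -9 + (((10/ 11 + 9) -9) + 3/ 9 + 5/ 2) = 9421/ 66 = 142.74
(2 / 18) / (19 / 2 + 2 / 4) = 1 / 90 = 0.01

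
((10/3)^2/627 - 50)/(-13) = 282050/73359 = 3.84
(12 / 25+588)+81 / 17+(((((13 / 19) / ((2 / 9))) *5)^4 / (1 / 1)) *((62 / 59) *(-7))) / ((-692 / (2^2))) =13484231625955929 / 4522633919800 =2981.50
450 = 450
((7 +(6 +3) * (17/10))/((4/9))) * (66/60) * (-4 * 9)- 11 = -199793/100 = -1997.93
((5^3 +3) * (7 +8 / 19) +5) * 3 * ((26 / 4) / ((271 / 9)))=618.39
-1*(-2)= 2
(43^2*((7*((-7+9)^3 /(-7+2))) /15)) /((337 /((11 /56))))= -0.80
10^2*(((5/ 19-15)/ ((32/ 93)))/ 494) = -81375/ 9386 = -8.67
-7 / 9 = -0.78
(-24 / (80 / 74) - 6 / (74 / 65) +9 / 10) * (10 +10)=-19662 / 37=-531.41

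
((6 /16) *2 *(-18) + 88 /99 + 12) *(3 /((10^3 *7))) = -11 /42000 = -0.00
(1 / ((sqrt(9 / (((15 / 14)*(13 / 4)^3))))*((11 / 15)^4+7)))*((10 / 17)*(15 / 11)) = 16453125*sqrt(2730) / 3864335552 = 0.22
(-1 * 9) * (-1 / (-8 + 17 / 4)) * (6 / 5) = -72 / 25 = -2.88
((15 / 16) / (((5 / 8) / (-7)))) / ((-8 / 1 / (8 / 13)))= 21 / 26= 0.81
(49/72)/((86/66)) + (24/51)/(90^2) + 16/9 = 27238513/11842200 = 2.30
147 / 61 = 2.41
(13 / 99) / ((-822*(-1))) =13 / 81378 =0.00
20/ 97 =0.21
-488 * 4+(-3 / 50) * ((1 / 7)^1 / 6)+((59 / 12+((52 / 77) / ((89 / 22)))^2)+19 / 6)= -56586012779 / 29109675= -1943.89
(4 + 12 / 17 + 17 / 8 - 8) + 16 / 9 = 745 / 1224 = 0.61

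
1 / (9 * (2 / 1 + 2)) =1 / 36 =0.03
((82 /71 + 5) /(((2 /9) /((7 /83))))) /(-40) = -27531 /471440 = -0.06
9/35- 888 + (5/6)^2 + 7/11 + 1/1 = -12271811/13860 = -885.41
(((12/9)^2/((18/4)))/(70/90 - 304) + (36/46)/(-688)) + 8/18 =28631053/64775544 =0.44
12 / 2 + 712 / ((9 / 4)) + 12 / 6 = 2920 / 9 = 324.44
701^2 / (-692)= -491401 / 692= -710.12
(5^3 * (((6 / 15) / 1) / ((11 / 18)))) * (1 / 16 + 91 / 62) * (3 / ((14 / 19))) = 884925 / 1736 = 509.75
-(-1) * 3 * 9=27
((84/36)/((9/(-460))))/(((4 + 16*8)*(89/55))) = -4025/7209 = -0.56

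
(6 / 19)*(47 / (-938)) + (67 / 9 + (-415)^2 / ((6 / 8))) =18416959468 / 80199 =229640.76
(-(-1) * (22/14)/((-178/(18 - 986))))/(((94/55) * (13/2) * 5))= 58564/380653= 0.15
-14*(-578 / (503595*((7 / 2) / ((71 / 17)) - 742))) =-164152 / 7571550825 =-0.00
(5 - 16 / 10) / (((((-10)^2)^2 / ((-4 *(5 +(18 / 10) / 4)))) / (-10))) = 1853 / 25000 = 0.07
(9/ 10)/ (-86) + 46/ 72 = 1216/ 1935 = 0.63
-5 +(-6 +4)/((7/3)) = -41/7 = -5.86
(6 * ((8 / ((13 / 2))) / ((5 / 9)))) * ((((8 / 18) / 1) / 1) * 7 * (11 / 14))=2112 / 65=32.49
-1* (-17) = 17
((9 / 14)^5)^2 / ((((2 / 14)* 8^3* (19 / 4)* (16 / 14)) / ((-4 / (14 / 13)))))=-45328197213 / 401981326229504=-0.00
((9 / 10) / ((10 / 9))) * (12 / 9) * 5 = 27 / 5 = 5.40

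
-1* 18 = -18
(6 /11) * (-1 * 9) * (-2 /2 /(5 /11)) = 54 /5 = 10.80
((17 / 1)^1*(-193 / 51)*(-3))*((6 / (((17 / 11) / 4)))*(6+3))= 458568 / 17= 26974.59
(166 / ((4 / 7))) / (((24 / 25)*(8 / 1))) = 14525 / 384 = 37.83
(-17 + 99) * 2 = 164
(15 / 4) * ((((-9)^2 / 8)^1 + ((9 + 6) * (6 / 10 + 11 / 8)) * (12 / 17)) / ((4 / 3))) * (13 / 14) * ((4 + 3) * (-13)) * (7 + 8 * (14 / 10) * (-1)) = 134822961 / 4352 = 30979.54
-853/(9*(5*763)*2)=-853/68670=-0.01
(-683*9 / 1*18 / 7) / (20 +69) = -110646 / 623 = -177.60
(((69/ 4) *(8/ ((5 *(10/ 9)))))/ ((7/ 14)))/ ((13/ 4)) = 4968/ 325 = 15.29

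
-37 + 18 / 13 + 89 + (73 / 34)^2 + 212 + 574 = 12683549 / 15028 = 843.99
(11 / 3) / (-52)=-11 / 156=-0.07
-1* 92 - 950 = -1042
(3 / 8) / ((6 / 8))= 1 / 2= 0.50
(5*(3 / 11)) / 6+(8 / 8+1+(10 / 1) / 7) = 563 / 154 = 3.66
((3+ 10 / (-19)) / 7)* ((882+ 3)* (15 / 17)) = 623925 / 2261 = 275.95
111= 111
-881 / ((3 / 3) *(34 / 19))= -16739 / 34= -492.32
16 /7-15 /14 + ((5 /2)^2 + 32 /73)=16153 /2044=7.90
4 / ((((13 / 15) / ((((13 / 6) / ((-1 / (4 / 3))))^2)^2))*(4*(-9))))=-175760 / 19683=-8.93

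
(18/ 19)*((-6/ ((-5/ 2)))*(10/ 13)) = 432/ 247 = 1.75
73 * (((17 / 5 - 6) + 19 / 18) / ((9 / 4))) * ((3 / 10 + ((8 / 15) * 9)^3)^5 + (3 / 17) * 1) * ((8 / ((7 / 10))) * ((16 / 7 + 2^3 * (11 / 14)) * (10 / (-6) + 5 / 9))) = 7532800035067445867637873752 / 82364501953125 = 91456875916696.33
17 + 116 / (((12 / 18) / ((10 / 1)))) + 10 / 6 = 5276 / 3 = 1758.67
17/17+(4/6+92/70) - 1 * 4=-107/105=-1.02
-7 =-7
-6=-6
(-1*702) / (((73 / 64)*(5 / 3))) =-134784 / 365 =-369.27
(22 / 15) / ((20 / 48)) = 88 / 25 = 3.52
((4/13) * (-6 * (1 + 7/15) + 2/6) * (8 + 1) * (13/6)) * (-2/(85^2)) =508/36125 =0.01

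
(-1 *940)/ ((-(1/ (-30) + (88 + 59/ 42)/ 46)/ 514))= 1555775200/ 6151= 252930.45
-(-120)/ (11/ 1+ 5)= 15/ 2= 7.50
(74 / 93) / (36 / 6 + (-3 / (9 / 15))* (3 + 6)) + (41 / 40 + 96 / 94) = 2.03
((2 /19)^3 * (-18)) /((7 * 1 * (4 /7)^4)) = -3087 /109744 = -0.03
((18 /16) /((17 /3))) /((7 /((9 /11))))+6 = 63075 /10472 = 6.02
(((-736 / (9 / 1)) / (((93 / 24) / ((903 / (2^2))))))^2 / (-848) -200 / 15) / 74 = -6137830892 / 16960689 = -361.89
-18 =-18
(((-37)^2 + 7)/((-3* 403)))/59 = -1376/71331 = -0.02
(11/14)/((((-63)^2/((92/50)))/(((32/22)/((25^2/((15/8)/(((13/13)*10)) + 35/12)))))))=3427/1302328125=0.00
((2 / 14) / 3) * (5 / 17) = 5 / 357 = 0.01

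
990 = 990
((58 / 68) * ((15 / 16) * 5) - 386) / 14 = -29687 / 1088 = -27.29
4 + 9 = 13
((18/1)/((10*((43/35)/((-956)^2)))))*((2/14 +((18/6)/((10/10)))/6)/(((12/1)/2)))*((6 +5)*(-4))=-271438992/43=-6312534.70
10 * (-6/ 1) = -60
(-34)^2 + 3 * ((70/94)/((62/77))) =3376669/2914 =1158.77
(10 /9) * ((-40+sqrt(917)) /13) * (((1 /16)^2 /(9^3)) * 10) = -125 /682344+25 * sqrt(917) /5458752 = -0.00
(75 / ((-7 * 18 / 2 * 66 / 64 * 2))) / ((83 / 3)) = -400 / 19173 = -0.02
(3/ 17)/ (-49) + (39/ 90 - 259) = -6461671/ 24990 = -258.57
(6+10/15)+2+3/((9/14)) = 40/3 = 13.33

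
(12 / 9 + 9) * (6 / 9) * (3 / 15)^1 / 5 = 62 / 225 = 0.28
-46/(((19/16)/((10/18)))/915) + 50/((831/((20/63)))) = -19586983400/994707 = -19691.21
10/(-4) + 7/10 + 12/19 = -111/95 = -1.17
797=797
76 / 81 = 0.94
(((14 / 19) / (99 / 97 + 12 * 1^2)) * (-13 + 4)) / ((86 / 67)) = -136479 / 343957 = -0.40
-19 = -19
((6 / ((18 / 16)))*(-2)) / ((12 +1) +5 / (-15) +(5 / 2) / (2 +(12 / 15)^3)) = -20096 / 25739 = -0.78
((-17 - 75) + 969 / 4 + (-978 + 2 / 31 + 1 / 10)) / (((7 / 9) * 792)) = -513103 / 381920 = -1.34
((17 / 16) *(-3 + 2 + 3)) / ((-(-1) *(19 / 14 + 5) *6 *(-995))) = -119 / 2125320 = -0.00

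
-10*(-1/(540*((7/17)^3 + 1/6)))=4913/62739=0.08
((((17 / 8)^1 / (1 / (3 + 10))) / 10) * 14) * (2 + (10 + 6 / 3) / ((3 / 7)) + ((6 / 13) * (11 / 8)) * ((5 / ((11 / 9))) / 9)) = 37485 / 32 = 1171.41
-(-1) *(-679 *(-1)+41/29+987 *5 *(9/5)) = 277339/29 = 9563.41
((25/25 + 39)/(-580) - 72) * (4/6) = -48.05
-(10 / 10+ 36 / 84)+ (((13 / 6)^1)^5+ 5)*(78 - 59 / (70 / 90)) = 2024945 / 18144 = 111.60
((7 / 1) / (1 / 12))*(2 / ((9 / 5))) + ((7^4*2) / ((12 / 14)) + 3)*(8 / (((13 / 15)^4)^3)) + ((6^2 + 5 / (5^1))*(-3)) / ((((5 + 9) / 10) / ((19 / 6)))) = 244208864998563563375 / 978519575144202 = 249569.73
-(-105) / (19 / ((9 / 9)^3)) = 105 / 19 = 5.53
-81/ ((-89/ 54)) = 4374/ 89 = 49.15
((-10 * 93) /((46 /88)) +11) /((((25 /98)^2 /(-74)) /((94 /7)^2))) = 5211774708448 /14375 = 362558240.59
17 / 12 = 1.42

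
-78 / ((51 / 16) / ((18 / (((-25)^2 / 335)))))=-501696 / 2125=-236.09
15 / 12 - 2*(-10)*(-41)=-3275 / 4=-818.75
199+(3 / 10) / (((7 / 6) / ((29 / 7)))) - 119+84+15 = 44116 / 245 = 180.07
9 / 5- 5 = -16 / 5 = -3.20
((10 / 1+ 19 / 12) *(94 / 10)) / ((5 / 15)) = 6533 / 20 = 326.65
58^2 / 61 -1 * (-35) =5499 / 61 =90.15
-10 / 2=-5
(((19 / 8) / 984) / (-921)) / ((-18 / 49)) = 931 / 130502016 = 0.00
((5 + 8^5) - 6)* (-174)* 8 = -45611664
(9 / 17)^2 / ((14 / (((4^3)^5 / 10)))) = 21743271936 / 10115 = 2149606.72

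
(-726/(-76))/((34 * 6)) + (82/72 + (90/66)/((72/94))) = 2.97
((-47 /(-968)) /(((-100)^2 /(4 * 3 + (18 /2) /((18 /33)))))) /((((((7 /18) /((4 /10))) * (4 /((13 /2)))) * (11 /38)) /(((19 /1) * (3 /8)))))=339458769 /59628800000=0.01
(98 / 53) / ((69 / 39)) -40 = -47486 / 1219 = -38.95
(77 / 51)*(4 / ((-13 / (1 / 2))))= -154 / 663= -0.23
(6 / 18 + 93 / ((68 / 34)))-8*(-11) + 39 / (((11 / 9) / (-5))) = -24.71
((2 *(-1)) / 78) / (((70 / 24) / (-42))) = 24 / 65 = 0.37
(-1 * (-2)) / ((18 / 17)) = 17 / 9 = 1.89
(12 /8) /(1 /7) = 21 /2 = 10.50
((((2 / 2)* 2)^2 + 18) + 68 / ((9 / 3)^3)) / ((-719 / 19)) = -12578 / 19413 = -0.65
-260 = -260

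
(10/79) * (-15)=-150/79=-1.90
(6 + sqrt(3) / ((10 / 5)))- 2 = sqrt(3) / 2 + 4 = 4.87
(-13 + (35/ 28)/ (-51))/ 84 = -2657/ 17136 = -0.16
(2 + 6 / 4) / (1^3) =7 / 2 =3.50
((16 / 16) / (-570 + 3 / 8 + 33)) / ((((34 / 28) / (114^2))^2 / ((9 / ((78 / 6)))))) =-29425439232 / 199121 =-147776.67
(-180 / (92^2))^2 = 2025 / 4477456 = 0.00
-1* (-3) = 3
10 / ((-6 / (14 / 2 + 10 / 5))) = -15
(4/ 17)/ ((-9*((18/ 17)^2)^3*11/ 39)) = -18458141/ 280600848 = -0.07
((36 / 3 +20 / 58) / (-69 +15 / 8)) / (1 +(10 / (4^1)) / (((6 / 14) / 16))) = -16 / 8207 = -0.00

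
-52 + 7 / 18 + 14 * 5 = 331 / 18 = 18.39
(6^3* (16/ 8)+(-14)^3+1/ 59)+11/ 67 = -9138620/ 3953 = -2311.82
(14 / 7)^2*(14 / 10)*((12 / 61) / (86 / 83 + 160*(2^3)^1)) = 4648 / 5404905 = 0.00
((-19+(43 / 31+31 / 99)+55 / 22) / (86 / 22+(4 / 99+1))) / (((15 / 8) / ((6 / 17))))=-363364 / 645575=-0.56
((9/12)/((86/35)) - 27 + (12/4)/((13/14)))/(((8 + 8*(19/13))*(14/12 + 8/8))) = -314793/572416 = -0.55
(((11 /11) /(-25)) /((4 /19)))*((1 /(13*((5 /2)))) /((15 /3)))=-19 /16250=-0.00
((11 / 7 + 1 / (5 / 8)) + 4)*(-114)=-817.54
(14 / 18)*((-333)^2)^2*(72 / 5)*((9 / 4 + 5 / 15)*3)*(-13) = -69376121351082 / 5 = -13875224270216.40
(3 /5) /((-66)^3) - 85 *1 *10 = -407286001 /479160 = -850.00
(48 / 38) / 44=6 / 209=0.03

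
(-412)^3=-69934528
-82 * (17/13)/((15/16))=-114.38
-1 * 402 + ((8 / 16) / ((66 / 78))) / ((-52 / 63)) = -35439 / 88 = -402.72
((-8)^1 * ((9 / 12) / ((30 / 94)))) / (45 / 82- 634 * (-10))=-7708 / 2599625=-0.00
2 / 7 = 0.29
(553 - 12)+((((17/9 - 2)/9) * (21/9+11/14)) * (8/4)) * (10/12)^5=7155384641/13226976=540.97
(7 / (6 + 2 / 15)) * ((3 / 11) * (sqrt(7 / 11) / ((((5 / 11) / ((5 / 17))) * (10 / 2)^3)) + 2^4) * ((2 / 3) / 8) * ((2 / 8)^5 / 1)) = 21 * sqrt(77) / 1761689600 + 105 / 259072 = 0.00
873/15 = 291/5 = 58.20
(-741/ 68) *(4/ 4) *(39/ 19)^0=-741/ 68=-10.90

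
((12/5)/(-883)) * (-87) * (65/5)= 13572/4415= 3.07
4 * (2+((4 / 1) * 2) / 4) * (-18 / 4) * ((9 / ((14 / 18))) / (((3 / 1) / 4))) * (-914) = 7107264 / 7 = 1015323.43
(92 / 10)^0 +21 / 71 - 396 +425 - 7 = 1654 / 71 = 23.30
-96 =-96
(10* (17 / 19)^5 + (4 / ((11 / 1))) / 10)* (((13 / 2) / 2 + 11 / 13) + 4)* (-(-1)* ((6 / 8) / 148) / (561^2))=82713190927 / 109951262659421040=0.00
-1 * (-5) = 5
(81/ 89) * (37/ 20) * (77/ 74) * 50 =31185/ 356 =87.60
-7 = -7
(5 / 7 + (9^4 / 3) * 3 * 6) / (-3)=-275567 / 21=-13122.24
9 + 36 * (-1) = -27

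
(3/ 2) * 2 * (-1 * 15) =-45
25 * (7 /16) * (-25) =-273.44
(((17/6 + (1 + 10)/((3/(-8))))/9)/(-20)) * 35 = 371/72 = 5.15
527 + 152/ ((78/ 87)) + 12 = 9211/ 13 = 708.54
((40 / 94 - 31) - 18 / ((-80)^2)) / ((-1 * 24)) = 1532941 / 1203200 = 1.27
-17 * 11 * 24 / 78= -748 / 13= -57.54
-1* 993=-993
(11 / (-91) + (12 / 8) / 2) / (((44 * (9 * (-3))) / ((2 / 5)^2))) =-229 / 2702700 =-0.00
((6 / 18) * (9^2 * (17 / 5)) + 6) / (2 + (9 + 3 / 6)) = 978 / 115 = 8.50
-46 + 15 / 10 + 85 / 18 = -358 / 9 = -39.78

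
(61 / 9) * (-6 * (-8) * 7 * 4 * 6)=54656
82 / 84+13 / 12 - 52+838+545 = 111977 / 84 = 1333.06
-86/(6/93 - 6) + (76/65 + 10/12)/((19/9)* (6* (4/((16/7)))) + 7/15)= 11838243/812084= 14.58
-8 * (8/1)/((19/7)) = -448/19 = -23.58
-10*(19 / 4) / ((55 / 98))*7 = -6517 / 11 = -592.45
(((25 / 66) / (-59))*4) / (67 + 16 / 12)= -10 / 26609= -0.00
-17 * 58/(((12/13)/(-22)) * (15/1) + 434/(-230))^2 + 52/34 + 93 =-1781276007323/29110581737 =-61.19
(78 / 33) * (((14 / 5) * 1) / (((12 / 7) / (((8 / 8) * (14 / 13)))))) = 686 / 165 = 4.16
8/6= 4/3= 1.33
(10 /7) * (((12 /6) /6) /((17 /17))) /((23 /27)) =90 /161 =0.56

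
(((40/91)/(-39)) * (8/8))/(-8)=5/3549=0.00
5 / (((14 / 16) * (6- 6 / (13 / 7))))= 130 / 63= 2.06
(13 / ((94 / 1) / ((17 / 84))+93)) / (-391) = -1 / 16767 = -0.00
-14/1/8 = -7/4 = -1.75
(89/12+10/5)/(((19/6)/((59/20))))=6667/760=8.77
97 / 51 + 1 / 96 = 3121 / 1632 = 1.91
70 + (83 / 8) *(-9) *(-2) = 1027 / 4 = 256.75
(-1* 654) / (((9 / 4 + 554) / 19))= -49704 / 2225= -22.34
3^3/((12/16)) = 36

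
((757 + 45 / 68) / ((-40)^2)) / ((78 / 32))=51521 / 265200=0.19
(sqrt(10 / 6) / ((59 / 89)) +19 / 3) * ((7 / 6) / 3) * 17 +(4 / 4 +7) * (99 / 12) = 120.75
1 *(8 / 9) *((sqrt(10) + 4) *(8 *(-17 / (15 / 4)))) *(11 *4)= -10159.19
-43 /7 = -6.14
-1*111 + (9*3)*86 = 2211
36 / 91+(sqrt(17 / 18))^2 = 1.34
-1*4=-4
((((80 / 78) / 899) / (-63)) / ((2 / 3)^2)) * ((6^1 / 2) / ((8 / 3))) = -15 / 327236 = -0.00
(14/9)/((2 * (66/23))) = 161/594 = 0.27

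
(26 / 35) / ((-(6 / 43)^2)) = -24037 / 630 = -38.15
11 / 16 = 0.69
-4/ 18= -2/ 9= -0.22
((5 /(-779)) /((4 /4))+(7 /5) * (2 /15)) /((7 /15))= 10531 /27265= 0.39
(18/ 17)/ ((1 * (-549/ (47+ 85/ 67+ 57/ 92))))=-301347/ 3196034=-0.09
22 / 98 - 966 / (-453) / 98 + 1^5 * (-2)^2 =31418 / 7399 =4.25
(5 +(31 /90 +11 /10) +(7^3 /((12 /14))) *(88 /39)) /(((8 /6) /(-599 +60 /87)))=-307685283 /754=-408070.67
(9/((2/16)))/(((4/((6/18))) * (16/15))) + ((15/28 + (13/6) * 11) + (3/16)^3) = 2580535/86016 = 30.00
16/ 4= 4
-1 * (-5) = 5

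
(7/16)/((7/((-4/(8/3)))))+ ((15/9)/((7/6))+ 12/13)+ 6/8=8759/2912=3.01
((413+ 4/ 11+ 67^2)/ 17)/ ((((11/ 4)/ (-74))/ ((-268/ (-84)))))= -24757.75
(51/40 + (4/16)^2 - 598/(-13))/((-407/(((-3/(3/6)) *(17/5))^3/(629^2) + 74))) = -23970910943/2785915000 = -8.60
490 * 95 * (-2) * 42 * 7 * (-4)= 109485600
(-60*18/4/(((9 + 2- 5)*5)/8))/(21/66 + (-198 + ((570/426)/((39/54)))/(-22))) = 1462032/4015837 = 0.36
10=10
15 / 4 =3.75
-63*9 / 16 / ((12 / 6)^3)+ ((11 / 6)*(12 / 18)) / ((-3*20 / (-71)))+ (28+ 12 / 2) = 535967 / 17280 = 31.02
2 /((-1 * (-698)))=1 /349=0.00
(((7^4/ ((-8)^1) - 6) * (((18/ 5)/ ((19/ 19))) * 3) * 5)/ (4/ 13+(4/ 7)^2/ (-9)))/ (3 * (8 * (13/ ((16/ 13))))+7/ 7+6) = -379083159/ 1621352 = -233.81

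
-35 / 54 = -0.65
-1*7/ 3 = -7/ 3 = -2.33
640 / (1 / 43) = 27520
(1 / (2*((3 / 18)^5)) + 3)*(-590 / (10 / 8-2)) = 3060920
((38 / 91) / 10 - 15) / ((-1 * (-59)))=-6806 / 26845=-0.25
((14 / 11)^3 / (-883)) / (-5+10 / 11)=2744 / 4807935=0.00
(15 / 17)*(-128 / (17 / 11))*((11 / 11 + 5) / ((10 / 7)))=-306.93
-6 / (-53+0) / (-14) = -0.01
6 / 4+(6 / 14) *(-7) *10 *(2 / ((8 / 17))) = -126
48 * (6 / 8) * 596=21456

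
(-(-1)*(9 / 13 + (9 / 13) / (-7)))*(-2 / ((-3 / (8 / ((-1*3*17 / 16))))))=-0.99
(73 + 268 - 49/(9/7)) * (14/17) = 249.44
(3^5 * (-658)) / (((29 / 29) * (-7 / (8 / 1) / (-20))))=-3654720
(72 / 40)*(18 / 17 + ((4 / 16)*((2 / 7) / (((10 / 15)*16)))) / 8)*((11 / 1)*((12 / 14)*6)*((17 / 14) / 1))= 57525633 / 439040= 131.03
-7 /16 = -0.44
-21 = -21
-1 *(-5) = 5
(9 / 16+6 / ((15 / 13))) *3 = 1383 / 80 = 17.29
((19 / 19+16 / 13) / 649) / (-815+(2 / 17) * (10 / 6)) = -1479 / 350599535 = -0.00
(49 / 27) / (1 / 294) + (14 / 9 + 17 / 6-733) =-3511 / 18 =-195.06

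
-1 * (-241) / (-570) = -241 / 570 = -0.42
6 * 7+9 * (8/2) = 78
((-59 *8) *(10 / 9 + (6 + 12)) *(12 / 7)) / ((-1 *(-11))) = -324736 / 231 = -1405.78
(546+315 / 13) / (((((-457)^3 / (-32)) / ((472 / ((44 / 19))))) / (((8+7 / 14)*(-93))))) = -420418154016 / 13648490999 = -30.80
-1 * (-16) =16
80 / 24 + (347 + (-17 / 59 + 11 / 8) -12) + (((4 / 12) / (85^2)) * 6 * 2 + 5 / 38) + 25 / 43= 2842973800663 / 8358400200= 340.13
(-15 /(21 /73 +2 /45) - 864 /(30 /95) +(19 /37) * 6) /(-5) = 112142913 /201835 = 555.62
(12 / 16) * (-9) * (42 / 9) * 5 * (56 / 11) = -8820 / 11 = -801.82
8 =8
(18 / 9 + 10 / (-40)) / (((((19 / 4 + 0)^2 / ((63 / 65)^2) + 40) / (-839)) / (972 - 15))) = -21948.83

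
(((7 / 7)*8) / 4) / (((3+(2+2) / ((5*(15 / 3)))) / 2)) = 100 / 79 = 1.27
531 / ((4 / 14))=3717 / 2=1858.50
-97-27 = -124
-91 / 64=-1.42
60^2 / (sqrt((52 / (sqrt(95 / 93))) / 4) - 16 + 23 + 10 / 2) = 3600 / ((95* sqrt(13))* 93^(1 / 4)* 95^(3 / 4) / 9025 + 12) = 230.97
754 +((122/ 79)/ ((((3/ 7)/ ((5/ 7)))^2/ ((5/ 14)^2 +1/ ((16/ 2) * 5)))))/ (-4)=420206501/ 557424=753.84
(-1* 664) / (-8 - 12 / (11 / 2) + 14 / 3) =10956 / 91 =120.40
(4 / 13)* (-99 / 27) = -44 / 39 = -1.13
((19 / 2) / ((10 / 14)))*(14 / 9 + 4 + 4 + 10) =260.09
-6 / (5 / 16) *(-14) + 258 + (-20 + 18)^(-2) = 527.05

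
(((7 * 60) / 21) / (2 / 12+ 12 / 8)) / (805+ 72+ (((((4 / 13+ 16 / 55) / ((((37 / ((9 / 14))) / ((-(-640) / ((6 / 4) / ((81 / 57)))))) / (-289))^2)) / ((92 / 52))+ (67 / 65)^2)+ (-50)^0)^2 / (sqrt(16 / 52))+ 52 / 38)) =-364024375563333300448020132246509919433258287521282812500 / 10855397925784418089691263929938385040939507504931309844775543634067103630462039+ 2037833497442202885039793281119738273363201539831478972336756595000 * sqrt(13) / 10855397925784418089691263929938385040939507504931309844775543634067103630462039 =0.00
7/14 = 1/2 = 0.50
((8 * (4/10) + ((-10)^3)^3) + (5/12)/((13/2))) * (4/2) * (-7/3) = 2729999991089/585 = 4666666651.43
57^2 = 3249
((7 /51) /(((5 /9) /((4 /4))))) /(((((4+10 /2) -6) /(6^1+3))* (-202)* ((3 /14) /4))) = -588 /8585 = -0.07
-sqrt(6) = -2.45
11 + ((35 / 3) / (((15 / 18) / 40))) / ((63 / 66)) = 1793 / 3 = 597.67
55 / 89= 0.62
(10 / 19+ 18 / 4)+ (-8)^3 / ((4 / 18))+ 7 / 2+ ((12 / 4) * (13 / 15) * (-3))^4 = 16696629 / 11875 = 1406.03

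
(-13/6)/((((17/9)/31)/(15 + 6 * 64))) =-482391/34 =-14187.97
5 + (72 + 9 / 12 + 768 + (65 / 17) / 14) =402707 / 476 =846.02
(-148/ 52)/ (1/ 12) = -444/ 13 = -34.15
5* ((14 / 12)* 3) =35 / 2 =17.50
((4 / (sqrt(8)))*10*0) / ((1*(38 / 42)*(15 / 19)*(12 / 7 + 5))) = 0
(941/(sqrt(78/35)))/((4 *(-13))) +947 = 947- 941 *sqrt(2730)/4056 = 934.88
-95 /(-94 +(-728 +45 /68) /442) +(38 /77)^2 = 21080292292 /17044232667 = 1.24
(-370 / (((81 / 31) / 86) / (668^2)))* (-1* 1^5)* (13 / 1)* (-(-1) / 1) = 5722135615040 / 81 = 70643649568.40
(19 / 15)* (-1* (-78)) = 494 / 5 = 98.80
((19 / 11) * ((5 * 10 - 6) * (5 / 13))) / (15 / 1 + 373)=95 / 1261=0.08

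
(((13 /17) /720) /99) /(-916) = -13 /1109972160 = -0.00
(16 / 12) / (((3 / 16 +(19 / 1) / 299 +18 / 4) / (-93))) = -593216 / 22729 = -26.10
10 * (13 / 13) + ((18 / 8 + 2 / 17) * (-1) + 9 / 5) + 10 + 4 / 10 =6743 / 340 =19.83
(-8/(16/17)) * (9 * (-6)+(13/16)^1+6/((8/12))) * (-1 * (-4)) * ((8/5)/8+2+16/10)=228361/40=5709.02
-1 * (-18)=18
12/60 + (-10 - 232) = -1209/5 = -241.80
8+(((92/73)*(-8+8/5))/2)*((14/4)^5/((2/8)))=-3089568/365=-8464.57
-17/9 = -1.89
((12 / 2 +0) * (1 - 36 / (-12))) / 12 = 2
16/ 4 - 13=-9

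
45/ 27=5/ 3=1.67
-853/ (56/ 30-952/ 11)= 140745/ 13972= 10.07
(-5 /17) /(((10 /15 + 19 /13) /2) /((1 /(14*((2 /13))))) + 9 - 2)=-2535 /80087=-0.03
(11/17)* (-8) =-88/17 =-5.18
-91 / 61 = -1.49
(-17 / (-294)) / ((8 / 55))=935 / 2352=0.40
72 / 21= 24 / 7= 3.43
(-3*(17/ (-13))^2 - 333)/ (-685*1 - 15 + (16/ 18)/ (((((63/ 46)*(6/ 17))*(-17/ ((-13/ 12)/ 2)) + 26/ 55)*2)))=33076175796/ 68471804245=0.48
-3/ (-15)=1/ 5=0.20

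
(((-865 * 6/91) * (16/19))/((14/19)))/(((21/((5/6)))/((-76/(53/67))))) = 176183200/708981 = 248.50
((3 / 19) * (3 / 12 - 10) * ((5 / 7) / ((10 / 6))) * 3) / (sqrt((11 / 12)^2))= -3159 / 1463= -2.16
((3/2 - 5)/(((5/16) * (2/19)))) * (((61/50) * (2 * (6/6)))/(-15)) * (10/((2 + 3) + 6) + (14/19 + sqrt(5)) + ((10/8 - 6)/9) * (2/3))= 2494534/111375 + 32452 * sqrt(5)/1875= 61.10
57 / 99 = 0.58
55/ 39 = 1.41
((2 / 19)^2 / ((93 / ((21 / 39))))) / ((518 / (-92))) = -184 / 16148613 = -0.00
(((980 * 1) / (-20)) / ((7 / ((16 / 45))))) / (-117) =112 / 5265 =0.02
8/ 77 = 0.10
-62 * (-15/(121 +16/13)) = 7.61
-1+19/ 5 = 14/ 5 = 2.80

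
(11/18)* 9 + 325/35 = 14.79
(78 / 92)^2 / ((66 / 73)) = 37011 / 46552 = 0.80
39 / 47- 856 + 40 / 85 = -682905 / 799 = -854.70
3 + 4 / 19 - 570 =-10769 / 19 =-566.79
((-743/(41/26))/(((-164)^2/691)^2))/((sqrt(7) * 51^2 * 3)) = -4611988979 * sqrt(7)/810007239017088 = -0.00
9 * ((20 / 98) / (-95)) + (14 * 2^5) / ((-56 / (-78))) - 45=539031 / 931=578.98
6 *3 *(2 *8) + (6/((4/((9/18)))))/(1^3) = 1155/4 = 288.75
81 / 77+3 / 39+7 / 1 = 8137 / 1001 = 8.13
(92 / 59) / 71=92 / 4189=0.02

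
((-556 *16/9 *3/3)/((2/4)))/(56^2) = -278/441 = -0.63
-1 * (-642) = 642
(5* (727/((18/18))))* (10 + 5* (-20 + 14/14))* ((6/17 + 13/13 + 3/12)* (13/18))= -25753975/72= -357694.10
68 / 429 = 0.16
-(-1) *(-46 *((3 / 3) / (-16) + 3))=-1081 / 8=-135.12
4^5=1024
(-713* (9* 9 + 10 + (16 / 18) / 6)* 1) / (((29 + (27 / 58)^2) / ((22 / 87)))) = -407088776 / 723735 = -562.48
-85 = -85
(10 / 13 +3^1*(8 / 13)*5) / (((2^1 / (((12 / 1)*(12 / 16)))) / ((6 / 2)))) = 135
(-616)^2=379456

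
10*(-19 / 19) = -10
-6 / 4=-3 / 2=-1.50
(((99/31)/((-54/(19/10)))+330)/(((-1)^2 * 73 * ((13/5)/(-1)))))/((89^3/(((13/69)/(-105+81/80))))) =12271820/2747236472913951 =0.00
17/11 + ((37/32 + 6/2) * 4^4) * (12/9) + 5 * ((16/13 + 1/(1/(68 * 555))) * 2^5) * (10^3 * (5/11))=1177527009271/429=2744818203.43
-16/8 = -2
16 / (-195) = -16 / 195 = -0.08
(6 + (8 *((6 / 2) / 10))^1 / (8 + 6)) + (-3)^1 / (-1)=321 / 35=9.17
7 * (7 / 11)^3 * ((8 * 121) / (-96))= -2401 / 132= -18.19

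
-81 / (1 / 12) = -972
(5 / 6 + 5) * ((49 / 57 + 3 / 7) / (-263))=-1285 / 44973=-0.03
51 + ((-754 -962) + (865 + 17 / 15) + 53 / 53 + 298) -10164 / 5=-2532.67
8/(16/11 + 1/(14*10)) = 12320/2251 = 5.47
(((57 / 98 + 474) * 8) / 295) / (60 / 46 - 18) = -356569 / 462560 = -0.77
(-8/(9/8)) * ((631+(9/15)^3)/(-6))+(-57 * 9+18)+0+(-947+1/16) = -37466801/54000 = -693.83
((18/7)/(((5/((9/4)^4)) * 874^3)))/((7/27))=1594323/20936802288640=0.00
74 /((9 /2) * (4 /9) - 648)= -37 /323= -0.11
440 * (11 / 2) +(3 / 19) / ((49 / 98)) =45986 / 19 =2420.32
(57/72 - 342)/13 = -26.25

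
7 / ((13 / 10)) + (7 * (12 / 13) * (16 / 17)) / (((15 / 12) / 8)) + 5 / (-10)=7447 / 170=43.81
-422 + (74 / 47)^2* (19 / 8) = -1838385 / 4418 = -416.11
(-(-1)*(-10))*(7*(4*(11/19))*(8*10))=-246400/19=-12968.42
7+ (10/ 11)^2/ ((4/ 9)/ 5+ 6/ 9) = 8.09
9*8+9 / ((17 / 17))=81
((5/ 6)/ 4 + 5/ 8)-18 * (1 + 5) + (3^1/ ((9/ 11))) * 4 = -185/ 2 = -92.50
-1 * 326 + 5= -321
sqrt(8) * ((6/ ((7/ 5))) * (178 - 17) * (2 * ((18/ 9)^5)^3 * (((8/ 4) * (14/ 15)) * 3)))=716245723.38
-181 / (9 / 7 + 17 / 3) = -3801 / 146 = -26.03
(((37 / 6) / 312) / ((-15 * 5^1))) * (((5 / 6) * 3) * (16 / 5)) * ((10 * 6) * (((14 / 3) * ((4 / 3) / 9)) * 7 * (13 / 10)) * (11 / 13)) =-159544 / 236925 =-0.67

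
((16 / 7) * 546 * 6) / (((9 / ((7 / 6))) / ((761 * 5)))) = 3693386.67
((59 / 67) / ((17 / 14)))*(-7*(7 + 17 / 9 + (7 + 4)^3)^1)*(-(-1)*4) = -278900552 / 10251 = -27207.16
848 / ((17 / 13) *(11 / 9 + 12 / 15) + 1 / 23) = 438840 / 1391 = 315.49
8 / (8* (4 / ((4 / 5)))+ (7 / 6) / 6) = 288 / 1447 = 0.20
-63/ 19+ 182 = 178.68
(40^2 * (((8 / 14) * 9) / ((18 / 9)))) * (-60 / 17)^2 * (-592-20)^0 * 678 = 70295040000 / 2023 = 34747918.93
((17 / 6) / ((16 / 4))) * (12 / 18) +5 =5.47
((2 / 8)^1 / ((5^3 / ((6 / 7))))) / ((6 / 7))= 1 / 500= 0.00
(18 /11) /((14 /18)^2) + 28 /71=118610 /38269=3.10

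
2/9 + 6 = 56/9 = 6.22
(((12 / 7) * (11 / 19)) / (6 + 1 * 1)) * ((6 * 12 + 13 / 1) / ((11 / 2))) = 2.19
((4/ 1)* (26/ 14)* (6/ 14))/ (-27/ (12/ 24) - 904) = -78/ 23471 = -0.00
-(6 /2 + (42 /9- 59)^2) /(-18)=13298 /81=164.17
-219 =-219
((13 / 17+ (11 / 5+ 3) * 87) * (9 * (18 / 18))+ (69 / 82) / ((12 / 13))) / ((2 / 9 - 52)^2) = 9212413743 / 6054309280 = 1.52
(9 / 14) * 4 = 18 / 7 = 2.57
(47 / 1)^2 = 2209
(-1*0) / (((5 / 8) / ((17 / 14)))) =0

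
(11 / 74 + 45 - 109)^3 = -105488578125 / 405224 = -260321.64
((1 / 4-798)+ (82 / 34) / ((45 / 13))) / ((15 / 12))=-2438983 / 3825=-637.64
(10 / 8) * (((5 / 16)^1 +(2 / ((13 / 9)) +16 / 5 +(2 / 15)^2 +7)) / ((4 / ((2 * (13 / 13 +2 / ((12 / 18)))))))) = 557617 / 18720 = 29.79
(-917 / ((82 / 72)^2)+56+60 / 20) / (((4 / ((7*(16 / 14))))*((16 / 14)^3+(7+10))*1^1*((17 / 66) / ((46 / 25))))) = -2268582866088 / 4531597775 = -500.61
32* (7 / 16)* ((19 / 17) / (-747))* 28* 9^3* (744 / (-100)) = 112211568 / 35275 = 3181.05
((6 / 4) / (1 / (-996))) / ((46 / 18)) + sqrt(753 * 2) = -13446 / 23 + sqrt(1506) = -545.80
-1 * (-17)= 17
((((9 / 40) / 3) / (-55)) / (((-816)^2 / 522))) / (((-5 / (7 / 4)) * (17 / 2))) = 609 / 13835008000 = 0.00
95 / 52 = 1.83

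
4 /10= 2 /5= 0.40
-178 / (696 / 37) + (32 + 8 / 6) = 2769 / 116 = 23.87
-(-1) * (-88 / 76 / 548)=-0.00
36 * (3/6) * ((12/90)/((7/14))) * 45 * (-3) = -648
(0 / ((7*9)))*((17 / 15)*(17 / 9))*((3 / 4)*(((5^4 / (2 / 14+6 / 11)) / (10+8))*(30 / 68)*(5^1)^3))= 0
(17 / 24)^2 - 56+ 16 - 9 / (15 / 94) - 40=-391387 / 2880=-135.90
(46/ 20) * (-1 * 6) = -69/ 5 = -13.80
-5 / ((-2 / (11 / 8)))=55 / 16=3.44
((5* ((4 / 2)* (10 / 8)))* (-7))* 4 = -350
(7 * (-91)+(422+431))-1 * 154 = 62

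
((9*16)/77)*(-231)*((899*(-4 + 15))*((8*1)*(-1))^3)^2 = -11074609524768768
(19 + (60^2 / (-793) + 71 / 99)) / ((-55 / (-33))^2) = 1191536 / 218075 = 5.46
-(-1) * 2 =2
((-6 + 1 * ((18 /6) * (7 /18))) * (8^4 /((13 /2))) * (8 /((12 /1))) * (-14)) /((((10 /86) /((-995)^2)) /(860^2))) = 20943896953520128000 /117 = 179007666269402803.42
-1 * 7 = -7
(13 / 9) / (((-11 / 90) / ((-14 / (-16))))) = -455 / 44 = -10.34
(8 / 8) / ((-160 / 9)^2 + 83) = 0.00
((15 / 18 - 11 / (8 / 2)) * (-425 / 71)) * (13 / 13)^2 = 9775 / 852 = 11.47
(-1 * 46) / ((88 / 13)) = -299 / 44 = -6.80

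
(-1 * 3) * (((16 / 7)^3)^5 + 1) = -3458778756505070757 / 4747561509943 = -728537.96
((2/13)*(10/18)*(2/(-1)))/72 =-5/2106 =-0.00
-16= -16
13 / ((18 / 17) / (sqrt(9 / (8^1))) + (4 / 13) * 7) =341887 / 44476 - 112047 * sqrt(2) / 44476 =4.12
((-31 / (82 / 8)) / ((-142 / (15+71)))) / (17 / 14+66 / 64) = 1194368 / 1464233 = 0.82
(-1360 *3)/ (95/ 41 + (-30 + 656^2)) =-167280/ 17642641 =-0.01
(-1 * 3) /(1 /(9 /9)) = -3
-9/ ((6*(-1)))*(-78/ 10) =-117/ 10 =-11.70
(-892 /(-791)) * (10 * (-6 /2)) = -26760 /791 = -33.83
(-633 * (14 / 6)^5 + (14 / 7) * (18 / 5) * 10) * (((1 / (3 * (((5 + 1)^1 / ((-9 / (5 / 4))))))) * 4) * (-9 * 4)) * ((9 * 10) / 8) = -28323560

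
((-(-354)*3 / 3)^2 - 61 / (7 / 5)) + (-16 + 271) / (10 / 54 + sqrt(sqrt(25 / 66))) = -1673055*sqrt(66) / 176597 + 61965*sqrt(5)*66^(3 / 4) / 176597 + 9034497*sqrt(5)*66^(1 / 4) / 176597 + 154853844029 / 1236179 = 125535.40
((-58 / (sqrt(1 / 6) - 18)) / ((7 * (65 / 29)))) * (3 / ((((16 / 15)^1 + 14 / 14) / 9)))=4698 * sqrt(6) / 189007 + 507384 / 189007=2.75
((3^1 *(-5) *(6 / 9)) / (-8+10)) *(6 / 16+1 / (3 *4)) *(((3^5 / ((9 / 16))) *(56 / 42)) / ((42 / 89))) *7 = -19580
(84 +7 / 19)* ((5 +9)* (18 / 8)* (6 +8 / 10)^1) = 1716813 / 95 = 18071.72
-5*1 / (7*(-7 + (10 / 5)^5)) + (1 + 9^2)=2869 / 35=81.97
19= 19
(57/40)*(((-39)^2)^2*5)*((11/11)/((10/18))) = 1186795233/40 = 29669880.82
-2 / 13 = -0.15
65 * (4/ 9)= 260/ 9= 28.89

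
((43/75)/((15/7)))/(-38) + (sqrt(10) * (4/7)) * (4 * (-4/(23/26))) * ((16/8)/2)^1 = -1664 * sqrt(10)/161 -301/42750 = -32.69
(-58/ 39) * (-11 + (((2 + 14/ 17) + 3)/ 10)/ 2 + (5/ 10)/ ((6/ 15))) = 15544/ 1105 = 14.07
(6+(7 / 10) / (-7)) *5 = 59 / 2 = 29.50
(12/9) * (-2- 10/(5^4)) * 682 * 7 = -12832.51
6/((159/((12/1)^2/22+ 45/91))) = 14094/53053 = 0.27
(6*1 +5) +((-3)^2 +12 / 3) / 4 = 57 / 4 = 14.25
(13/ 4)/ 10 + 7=293/ 40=7.32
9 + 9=18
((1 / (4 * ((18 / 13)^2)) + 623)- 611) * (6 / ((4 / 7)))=127.37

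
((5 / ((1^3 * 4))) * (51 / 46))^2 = 65025 / 33856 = 1.92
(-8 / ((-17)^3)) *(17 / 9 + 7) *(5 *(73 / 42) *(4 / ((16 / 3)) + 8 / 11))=1898000 / 10214127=0.19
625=625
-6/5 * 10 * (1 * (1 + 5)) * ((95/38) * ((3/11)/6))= -90/11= -8.18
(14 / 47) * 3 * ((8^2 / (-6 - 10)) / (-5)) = 168 / 235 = 0.71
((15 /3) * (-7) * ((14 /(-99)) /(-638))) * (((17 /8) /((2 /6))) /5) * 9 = -2499 /28072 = -0.09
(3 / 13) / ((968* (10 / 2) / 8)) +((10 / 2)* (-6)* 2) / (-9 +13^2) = -0.37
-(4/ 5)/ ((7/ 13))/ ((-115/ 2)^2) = -0.00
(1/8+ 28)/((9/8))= 25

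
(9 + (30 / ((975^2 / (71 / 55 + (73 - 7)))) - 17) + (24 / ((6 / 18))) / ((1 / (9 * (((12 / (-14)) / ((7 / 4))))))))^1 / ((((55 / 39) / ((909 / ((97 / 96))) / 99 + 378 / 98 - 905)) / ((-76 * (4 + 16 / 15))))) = -79255276.50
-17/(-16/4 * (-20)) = -17/80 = -0.21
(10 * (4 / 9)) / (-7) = -40 / 63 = -0.63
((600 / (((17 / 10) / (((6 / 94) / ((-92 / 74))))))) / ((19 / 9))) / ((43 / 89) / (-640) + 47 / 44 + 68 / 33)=-2.74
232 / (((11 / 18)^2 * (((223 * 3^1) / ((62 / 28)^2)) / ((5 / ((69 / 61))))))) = 20.13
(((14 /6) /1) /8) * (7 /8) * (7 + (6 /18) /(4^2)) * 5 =8.96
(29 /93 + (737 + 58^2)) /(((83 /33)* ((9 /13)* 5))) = 54543346 /115785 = 471.07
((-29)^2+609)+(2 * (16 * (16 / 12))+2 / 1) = 4484 / 3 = 1494.67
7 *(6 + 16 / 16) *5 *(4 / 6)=490 / 3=163.33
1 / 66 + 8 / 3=59 / 22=2.68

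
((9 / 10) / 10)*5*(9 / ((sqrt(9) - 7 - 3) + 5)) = -81 / 40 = -2.02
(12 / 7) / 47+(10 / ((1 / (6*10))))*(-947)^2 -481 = 177029938363 / 329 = 538084919.04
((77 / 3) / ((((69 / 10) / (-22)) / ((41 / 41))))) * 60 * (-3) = 338800 / 23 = 14730.43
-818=-818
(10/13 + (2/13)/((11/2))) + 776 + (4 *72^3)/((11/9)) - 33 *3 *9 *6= 174026668/143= 1216969.71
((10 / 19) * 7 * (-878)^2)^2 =2911884493134400 / 361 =8066162030843.21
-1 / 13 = -0.08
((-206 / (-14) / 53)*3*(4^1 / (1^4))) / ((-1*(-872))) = 309 / 80878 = 0.00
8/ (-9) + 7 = 55/ 9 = 6.11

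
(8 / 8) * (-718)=-718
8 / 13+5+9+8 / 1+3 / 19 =5625 / 247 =22.77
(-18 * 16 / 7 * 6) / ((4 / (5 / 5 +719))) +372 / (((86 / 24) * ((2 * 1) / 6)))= -44122.84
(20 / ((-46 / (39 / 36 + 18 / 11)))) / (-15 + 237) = -1795 / 336996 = -0.01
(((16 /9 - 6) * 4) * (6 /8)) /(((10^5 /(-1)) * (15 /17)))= 323 /2250000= 0.00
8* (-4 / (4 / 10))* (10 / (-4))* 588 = 117600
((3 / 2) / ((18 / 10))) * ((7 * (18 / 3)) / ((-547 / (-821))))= 28735 / 547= 52.53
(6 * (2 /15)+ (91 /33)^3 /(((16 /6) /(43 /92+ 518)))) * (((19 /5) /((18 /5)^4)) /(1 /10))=426925681824875 /462762761472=922.56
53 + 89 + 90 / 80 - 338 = -1559 / 8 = -194.88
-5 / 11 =-0.45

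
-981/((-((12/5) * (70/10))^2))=2725/784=3.48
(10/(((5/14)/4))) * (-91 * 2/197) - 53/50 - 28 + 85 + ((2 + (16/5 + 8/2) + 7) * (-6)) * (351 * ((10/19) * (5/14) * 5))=-42069071903/1310050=-32112.57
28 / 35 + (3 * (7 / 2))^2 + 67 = 3561 / 20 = 178.05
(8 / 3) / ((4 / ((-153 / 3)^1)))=-34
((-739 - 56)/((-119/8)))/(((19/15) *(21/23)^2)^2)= 47.93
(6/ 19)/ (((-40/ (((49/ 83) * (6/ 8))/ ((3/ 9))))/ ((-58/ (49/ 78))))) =0.97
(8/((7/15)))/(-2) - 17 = -179/7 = -25.57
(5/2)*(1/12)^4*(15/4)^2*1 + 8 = 589949/73728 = 8.00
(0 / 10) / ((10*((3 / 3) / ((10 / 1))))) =0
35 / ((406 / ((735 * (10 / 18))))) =6125 / 174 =35.20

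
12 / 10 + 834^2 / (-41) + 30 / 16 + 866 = -26396957 / 1640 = -16095.71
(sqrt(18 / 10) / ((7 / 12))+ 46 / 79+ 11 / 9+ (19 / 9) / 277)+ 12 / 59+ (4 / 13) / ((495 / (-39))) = 424202132 / 213031005+ 36 * sqrt(5) / 35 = 4.29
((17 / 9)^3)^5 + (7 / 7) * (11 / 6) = 5725601037170645299 / 411782264189298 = 13904.44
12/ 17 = 0.71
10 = 10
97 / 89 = 1.09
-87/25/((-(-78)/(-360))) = 1044/65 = 16.06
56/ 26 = 28/ 13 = 2.15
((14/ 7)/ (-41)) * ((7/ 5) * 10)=-0.68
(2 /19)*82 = 164 /19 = 8.63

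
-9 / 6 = -3 / 2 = -1.50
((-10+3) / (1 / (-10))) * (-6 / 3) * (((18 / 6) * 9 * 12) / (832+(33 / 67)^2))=-203621040 / 3735937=-54.50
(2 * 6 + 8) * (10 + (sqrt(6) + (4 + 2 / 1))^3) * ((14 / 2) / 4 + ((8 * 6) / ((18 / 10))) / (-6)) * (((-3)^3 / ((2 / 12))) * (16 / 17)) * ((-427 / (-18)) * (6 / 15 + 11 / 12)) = 497359352 * sqrt(6) / 17 + 4371526936 / 51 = 157379545.68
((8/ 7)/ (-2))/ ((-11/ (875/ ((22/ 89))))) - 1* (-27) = 25517/ 121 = 210.88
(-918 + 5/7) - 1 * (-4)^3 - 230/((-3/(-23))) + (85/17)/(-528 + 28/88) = -637905251/243789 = -2616.63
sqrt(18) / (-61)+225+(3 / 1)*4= 237-3*sqrt(2) / 61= 236.93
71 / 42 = 1.69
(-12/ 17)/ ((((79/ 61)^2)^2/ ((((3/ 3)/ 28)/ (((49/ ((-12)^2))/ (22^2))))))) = -12.75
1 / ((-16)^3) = -1 / 4096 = -0.00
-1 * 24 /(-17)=24 /17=1.41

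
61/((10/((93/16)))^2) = 527589/25600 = 20.61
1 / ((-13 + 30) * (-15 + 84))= 1 / 1173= 0.00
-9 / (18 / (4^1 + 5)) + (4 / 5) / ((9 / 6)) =-119 / 30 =-3.97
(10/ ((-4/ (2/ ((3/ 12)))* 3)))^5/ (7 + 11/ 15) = -4000000/ 2349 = -1702.85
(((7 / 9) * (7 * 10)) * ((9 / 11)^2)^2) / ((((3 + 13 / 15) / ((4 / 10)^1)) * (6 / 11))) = 178605 / 38599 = 4.63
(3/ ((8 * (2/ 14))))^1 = 21/ 8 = 2.62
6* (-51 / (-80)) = 153 / 40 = 3.82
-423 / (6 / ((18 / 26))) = -1269 / 26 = -48.81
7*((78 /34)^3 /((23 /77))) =31972941 /112999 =282.95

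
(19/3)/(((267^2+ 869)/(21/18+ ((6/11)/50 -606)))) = -18961183/357182100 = -0.05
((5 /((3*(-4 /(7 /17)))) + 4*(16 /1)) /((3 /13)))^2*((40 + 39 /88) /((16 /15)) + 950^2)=36411912701782100665 /527357952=69045915708.09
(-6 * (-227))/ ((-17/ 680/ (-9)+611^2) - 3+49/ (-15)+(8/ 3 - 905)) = 98064/ 26813693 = 0.00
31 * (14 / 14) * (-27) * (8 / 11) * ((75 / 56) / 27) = -2325 / 77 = -30.19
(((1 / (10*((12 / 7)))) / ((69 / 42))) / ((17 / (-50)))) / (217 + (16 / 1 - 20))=-245 / 499698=-0.00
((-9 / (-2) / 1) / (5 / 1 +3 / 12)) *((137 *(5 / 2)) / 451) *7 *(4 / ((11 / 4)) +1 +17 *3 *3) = 3514050 / 4961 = 708.34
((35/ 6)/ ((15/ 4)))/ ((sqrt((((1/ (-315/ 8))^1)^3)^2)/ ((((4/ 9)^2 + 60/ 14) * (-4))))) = -54494125/ 32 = -1702941.41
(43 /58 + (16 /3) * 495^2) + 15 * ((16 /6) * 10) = 75817643 /58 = 1307200.74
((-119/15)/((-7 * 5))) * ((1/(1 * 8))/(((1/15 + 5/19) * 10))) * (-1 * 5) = -0.04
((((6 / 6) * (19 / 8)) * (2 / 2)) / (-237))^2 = 361 / 3594816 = 0.00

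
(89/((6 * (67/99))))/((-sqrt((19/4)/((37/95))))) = -2937 * sqrt(185)/6365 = -6.28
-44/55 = -4/5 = -0.80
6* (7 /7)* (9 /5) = 54 /5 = 10.80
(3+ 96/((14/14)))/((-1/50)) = -4950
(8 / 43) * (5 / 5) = 8 / 43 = 0.19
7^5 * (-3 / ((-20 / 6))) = 151263 / 10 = 15126.30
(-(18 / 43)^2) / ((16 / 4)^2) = -81 / 7396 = -0.01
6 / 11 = 0.55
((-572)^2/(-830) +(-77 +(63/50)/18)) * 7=-27372513/8300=-3297.89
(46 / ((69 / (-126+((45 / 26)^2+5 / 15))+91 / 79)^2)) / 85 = 17767751313855694 / 11406225333650485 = 1.56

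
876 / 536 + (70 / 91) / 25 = 14503 / 8710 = 1.67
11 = 11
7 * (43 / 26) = 301 / 26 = 11.58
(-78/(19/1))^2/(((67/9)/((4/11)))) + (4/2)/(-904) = 98732791/120257764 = 0.82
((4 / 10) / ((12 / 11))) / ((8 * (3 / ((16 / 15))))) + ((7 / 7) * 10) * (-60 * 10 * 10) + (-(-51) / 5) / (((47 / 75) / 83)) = -1860640358 / 31725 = -58649.03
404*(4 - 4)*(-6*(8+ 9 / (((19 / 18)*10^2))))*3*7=0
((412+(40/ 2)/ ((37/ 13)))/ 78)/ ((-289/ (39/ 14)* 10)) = -114/ 22015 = -0.01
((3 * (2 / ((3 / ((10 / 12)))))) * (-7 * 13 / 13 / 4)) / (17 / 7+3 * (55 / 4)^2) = -980 / 191391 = -0.01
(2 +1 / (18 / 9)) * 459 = 2295 / 2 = 1147.50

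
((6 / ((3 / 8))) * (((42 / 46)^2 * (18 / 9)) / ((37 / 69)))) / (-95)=-42336 / 80845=-0.52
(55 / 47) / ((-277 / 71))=-3905 / 13019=-0.30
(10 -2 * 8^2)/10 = -59/5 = -11.80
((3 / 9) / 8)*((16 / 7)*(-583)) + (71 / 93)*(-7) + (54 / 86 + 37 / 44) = -73161371 / 1231692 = -59.40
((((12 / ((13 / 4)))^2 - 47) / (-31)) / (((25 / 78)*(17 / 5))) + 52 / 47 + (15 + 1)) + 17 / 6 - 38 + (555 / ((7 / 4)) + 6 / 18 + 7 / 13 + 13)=21228565541 / 67619370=313.94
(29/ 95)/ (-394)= -29/ 37430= -0.00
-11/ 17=-0.65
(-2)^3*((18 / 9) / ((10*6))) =-4 / 15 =-0.27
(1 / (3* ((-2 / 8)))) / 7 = -4 / 21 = -0.19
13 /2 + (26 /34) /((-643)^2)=91372255 /14057266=6.50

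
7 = 7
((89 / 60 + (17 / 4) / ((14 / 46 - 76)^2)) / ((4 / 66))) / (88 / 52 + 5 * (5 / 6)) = 28946893404 / 6926020085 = 4.18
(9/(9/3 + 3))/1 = 3/2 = 1.50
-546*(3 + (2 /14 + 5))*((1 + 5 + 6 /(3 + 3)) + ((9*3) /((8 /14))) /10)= -1042587 /20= -52129.35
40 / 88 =5 / 11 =0.45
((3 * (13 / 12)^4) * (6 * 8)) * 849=8082763 / 48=168390.90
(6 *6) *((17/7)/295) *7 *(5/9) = 68/59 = 1.15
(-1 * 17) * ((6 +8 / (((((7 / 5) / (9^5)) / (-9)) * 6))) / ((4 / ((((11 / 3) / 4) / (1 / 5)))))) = 552101605 / 56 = 9858957.23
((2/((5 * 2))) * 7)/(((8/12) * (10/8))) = 42/25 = 1.68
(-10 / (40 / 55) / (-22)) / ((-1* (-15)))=1 / 24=0.04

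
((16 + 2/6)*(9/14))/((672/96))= 3/2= 1.50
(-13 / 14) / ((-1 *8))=13 / 112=0.12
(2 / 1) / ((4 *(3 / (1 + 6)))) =7 / 6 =1.17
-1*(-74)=74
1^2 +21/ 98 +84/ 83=2587/ 1162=2.23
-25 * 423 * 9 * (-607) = 57771225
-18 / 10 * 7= -63 / 5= -12.60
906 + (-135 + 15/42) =10799/14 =771.36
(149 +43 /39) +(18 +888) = 41188 /39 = 1056.10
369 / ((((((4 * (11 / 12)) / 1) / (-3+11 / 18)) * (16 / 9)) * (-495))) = 5289 / 19360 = 0.27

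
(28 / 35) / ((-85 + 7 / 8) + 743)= 32 / 26355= 0.00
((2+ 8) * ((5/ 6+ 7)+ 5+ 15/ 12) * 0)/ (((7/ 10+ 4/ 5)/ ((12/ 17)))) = 0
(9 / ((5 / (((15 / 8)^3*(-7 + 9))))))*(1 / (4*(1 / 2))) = 6075 / 512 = 11.87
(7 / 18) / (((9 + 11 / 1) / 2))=0.04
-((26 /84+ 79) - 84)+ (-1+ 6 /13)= 2267 /546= 4.15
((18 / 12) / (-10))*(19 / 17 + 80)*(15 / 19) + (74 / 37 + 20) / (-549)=-6842063 / 709308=-9.65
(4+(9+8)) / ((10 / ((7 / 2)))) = 147 / 20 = 7.35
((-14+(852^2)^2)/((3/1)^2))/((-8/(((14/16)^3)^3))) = -10631896582239473807/4831838208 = -2200383399.56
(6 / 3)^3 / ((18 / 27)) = 12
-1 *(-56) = 56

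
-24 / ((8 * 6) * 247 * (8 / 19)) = -1 / 208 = -0.00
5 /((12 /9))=3.75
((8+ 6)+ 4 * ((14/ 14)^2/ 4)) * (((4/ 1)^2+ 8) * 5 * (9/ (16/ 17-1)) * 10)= -2754000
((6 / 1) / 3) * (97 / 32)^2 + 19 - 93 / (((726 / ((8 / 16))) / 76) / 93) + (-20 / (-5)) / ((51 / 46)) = -1300843429 / 3159552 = -411.72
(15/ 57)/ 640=0.00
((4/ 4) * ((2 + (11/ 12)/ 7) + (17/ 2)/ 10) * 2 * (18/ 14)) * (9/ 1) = 68.99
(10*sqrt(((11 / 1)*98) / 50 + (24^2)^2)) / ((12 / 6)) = sqrt(8294939) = 2880.09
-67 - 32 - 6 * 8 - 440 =-587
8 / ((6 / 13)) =52 / 3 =17.33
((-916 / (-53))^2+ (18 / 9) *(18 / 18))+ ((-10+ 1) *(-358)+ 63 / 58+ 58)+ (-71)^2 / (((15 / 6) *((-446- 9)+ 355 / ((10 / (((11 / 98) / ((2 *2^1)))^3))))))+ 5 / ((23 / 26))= 3679801340798772174023 / 1027014127567971370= 3583.01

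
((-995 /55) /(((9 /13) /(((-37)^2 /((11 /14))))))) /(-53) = 49582442 /57717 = 859.06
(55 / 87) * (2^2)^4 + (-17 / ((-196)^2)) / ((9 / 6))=161.84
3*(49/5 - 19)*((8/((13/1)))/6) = -184/65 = -2.83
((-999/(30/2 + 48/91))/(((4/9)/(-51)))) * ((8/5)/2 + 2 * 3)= 78818103/1570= 50202.61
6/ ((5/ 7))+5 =67/ 5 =13.40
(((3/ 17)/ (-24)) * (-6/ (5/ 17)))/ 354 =1/ 2360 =0.00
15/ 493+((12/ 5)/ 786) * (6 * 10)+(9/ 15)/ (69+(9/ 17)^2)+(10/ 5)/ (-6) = -717923579/ 6465404130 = -0.11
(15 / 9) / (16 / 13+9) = 65 / 399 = 0.16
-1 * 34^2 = -1156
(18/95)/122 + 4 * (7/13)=2.16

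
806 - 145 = 661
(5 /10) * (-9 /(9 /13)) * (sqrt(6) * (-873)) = 11349 * sqrt(6) /2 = 13899.63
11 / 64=0.17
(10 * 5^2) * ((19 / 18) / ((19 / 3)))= 125 / 3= 41.67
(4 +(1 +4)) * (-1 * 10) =-90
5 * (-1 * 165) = -825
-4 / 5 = -0.80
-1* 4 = -4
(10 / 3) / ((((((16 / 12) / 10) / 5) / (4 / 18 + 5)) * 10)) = 1175 / 18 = 65.28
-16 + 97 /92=-1375 /92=-14.95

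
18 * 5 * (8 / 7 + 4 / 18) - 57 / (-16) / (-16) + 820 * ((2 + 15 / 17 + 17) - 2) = 450445697 / 30464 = 14786.16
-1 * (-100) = 100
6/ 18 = 1/ 3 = 0.33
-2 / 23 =-0.09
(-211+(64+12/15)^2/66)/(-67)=40529/18425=2.20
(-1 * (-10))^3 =1000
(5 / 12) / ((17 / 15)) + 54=3697 / 68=54.37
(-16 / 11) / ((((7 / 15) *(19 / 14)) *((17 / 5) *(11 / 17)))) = -2400 / 2299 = -1.04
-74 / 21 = -3.52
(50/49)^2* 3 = 7500/2401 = 3.12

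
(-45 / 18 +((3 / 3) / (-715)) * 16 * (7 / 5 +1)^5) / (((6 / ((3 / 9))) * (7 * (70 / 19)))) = -363555481 / 39414375000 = -0.01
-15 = -15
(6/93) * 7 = 0.45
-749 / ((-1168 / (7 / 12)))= 5243 / 14016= 0.37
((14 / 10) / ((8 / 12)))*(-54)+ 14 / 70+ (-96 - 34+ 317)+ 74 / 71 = 26569 / 355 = 74.84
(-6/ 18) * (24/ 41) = -8/ 41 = -0.20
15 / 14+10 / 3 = 185 / 42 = 4.40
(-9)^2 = 81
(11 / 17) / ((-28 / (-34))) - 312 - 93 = -5659 / 14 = -404.21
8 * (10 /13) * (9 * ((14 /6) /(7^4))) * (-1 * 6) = -1440 /4459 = -0.32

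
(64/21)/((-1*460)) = -16/2415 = -0.01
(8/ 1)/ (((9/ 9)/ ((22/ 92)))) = 44/ 23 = 1.91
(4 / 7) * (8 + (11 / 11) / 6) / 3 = 14 / 9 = 1.56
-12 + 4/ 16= -47/ 4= -11.75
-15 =-15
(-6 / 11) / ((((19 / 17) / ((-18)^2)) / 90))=-2974320 / 209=-14231.20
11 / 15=0.73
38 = 38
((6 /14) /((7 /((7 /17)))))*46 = 138 /119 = 1.16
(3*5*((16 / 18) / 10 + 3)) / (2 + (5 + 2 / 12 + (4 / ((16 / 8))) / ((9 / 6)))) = 278 / 51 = 5.45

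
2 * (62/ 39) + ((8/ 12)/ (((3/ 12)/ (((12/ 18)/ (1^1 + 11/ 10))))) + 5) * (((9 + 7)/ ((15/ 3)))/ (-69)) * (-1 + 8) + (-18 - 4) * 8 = -4231508/ 24219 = -174.72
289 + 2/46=6648/23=289.04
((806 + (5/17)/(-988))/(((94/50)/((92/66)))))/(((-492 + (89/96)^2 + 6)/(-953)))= 2278886543992320/1941227458313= 1173.94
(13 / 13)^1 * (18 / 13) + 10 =148 / 13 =11.38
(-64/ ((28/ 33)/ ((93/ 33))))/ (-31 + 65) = -744/ 119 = -6.25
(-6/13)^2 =36/169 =0.21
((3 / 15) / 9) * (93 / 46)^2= 961 / 10580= 0.09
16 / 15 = 1.07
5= 5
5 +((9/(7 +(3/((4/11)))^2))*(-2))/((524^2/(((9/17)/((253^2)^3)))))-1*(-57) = 5697040890896125071327964/91887756304776210827873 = 62.00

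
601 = 601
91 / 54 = 1.69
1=1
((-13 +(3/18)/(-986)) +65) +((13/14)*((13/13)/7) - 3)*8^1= 8424335/289884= 29.06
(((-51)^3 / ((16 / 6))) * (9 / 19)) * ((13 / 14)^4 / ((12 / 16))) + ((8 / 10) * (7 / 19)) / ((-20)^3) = -21311129345489 / 912380000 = -23357.73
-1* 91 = -91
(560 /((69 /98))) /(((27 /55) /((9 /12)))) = 754600 /621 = 1215.14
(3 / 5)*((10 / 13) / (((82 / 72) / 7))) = 1512 / 533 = 2.84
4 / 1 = 4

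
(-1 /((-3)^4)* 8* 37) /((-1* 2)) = 148 /81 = 1.83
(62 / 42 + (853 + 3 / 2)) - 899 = -1807 / 42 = -43.02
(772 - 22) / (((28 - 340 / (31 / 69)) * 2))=-11625 / 22592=-0.51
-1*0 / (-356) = 0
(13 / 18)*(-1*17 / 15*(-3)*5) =221 / 18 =12.28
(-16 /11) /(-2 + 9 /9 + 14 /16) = 128 /11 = 11.64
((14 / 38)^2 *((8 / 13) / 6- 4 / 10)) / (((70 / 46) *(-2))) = 0.01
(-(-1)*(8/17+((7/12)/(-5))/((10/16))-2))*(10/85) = -4376/21675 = -0.20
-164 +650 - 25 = 461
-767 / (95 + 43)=-767 / 138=-5.56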